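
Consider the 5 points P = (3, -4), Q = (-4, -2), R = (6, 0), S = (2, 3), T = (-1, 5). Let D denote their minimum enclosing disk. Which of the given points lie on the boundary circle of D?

Q, R, T

A smallest enclosing disk is always determined by at most three of the input points on its boundary.
The minimum enclosing circle is determined by three boundary points: Q, R, T.
Their circumcentre is (0.78125, 0.09375) with r² = 27.244140625.
The farthest remaining point P is at distance² 21.681640625 ≤ 27.244140625.
The points at distance exactly r from the centre are Q, R, T — 3 points.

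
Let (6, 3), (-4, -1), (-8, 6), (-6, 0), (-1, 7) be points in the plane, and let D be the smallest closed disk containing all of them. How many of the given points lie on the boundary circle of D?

The minimum enclosing circle of a finite set is fixed by two of the points (as a diameter) or three (as a circumcircle).
The farthest pair is (6, 3)–(-8, 6) with squared distance 205. The circle on this segment as diameter has centre (-1, 4.5) and r² = 205/4 = 51.25.
Check (-4, -1): distance² to centre = 39.25 ≤ 51.25, so it lies inside.
All remaining points lie in this disk, and no smaller disk contains both endpoints, so this is the minimum enclosing circle.
The points at distance exactly r from the centre are (6, 3), (-8, 6) — 2 points.

2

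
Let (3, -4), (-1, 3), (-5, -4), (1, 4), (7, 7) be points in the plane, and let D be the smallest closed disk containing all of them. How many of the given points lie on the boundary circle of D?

2

A smallest enclosing disk is always determined by at most three of the input points on its boundary.
The farthest pair is (-5, -4)–(7, 7) with squared distance 265. The circle on this segment as diameter has centre (1, 1.5) and r² = 265/4 = 66.25.
Check (3, -4): distance² to centre = 34.25 ≤ 66.25, so it lies inside.
All remaining points lie in this disk, and no smaller disk contains both endpoints, so this is the minimum enclosing circle.
The points at distance exactly r from the centre are (-5, -4), (7, 7) — 2 points.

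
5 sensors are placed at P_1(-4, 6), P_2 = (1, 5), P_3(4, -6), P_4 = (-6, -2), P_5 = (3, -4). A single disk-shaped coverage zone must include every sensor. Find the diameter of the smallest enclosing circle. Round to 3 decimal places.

14.422

The minimum enclosing circle of a finite set is fixed by two of the points (as a diameter) or three (as a circumcircle).
The farthest pair is P_1–P_3 with squared distance 208. The circle on this segment as diameter has centre (0, 0) and r² = 208/4 = 52.
Check P_2: distance² to centre = 26 ≤ 52, so it lies inside.
All remaining points lie in this disk, and no smaller disk contains both endpoints, so this is the minimum enclosing circle.
Diameter = 2r = 2√52 ≈ 14.422.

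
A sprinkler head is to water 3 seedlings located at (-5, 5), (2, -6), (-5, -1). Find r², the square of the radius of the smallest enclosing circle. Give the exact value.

42.5

Call the three points A, B, C in the order given.
Side lengths²: AB² = 170, AC² = 36, BC² = 74.
Since AB² = 170 ≥ 74 + 36 = 110, the angle opposite AB is not acute, so the smallest enclosing circle has AB as diameter.
Centre = midpoint of AB = (-1.5, -0.5), r² = 170/4 = 42.5.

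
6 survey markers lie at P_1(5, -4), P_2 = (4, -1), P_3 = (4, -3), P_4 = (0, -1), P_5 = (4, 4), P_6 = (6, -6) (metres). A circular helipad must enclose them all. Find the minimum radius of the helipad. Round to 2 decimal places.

5.10

A smallest enclosing disk is always determined by at most three of the input points on its boundary.
The farthest pair is P_5–P_6 with squared distance 104. The circle on this segment as diameter has centre (5, -1) and r² = 104/4 = 26.
Check P_1: distance² to centre = 9 ≤ 26, so it lies inside.
All remaining points lie in this disk, and no smaller disk contains both endpoints, so this is the minimum enclosing circle.
r = √26 ≈ 5.10.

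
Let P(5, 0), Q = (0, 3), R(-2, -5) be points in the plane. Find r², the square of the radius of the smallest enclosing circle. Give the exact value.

Side lengths²: PQ² = 34, PR² = 74, QR² = 68.
Since PR² = 74 < 68 + 34 = 102, the triangle is acute, so the smallest enclosing circle is the circumcircle.
Circumcentre = (17/23, -33/23), r² = 10693/529.

10693/529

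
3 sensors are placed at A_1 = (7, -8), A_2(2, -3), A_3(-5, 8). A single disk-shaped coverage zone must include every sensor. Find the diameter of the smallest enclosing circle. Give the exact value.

Side lengths²: A_1A_2² = 50, A_1A_3² = 400, A_2A_3² = 170.
Since A_1A_3² = 400 ≥ 170 + 50 = 220, the angle opposite A_1A_3 is not acute, so the smallest enclosing circle has A_1A_3 as diameter.
Centre = midpoint of A_1A_3 = (1, 0), r² = 400/4 = 100.
Diameter = 2r = 2√100 = 20.

20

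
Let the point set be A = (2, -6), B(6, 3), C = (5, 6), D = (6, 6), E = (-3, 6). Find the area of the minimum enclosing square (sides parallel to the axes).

The bounding box has width 9 and height 12.
An axis-aligned square enclosing the set must have side ≥ max(width, height).
So the minimum side is max(9, 12) = 12.
Area = 12² = 144.

144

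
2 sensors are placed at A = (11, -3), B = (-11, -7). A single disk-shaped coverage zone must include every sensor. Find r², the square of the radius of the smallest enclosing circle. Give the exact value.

The smallest circle enclosing two points has them as diameter endpoints.
Centre = midpoint = (0, -5); r² = |AB|²/4 = 500/4 = 125.

125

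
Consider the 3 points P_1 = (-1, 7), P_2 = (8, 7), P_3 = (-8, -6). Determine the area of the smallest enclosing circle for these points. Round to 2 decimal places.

333.79

Side lengths²: P_1P_2² = 81, P_1P_3² = 218, P_2P_3² = 425.
Since P_2P_3² = 425 ≥ 218 + 81 = 299, the angle opposite P_2P_3 is not acute, so the smallest enclosing circle has P_2P_3 as diameter.
Centre = midpoint of P_2P_3 = (0, 0.5), r² = 425/4 = 106.25.
Area = π·r² = π·106.25 ≈ 333.79.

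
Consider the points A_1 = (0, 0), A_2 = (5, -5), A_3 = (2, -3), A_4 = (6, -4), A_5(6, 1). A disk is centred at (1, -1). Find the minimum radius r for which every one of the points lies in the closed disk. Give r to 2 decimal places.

5.83

The required radius is the distance from (1, -1) to the farthest point.
Squared distances: 2, 32, 5, 34, 29.
Maximum is 34, attained at A_4.
r = √34 ≈ 5.83.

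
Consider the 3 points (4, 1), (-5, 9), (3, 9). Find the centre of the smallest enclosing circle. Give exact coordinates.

Call the three points A, B, C in the order given.
Side lengths²: AB² = 145, AC² = 65, BC² = 64.
Since AB² = 145 ≥ 65 + 64 = 129, the angle opposite AB is not acute, so the smallest enclosing circle has AB as diameter.
Centre = midpoint of AB = (-0.5, 5), r² = 145/4 = 36.25.
Centre = (-0.5, 5).

(-0.5, 5)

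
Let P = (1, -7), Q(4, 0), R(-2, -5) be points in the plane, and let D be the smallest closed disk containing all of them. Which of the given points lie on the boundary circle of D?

P, Q, R

Side lengths²: PQ² = 58, PR² = 13, QR² = 61.
Since QR² = 61 < 58 + 13 = 71, the triangle is acute, so the smallest enclosing circle is the circumcircle.
Circumcentre = (79/54, -55/18), r² = 22997/1458.
The points at distance exactly r from the centre are P, Q, R — 3 points.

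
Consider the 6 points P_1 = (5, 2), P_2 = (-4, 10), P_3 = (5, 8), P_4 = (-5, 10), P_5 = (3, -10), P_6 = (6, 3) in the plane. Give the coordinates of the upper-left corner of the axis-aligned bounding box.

(-5, 10)

x-range [-5, 6], y-range [-10, 10].
The upper-left corner is (-5, 10).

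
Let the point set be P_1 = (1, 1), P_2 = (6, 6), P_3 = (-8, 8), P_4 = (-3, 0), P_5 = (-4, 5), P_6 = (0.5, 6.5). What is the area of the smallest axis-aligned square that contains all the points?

196

The bounding box has width 14 and height 8.
An axis-aligned square enclosing the set must have side ≥ max(width, height).
So the minimum side is max(14, 8) = 14.
Area = 14² = 196.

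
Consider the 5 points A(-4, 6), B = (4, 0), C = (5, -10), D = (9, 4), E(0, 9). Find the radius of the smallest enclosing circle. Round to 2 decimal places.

9.82

The minimum enclosing circle of a finite set is fixed by two of the points (as a diameter) or three (as a circumcircle).
The farthest pair is C–E with squared distance 386. The circle on this segment as diameter has centre (2.5, -0.5) and r² = 386/4 = 96.5.
Check A: distance² to centre = 84.5 ≤ 96.5, so it lies inside.
All remaining points lie in this disk, and no smaller disk contains both endpoints, so this is the minimum enclosing circle.
r = √(96.5) ≈ 9.82.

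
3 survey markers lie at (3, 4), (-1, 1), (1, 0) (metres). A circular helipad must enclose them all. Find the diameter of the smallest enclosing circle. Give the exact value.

Call the three points A, B, C in the order given.
Side lengths²: AB² = 25, AC² = 20, BC² = 5.
Since AB² = 25 ≥ 20 + 5 = 25, the angle opposite AB is not acute, so the smallest enclosing circle has AB as diameter.
Centre = midpoint of AB = (1, 2.5), r² = 25/4 = 6.25.
Diameter = 2r = 2√(6.25) = 5.

5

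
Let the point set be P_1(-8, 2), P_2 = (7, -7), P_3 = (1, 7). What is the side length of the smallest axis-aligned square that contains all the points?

The bounding box has width 15 and height 14.
An axis-aligned square enclosing the set must have side ≥ max(width, height).
So the minimum side is max(15, 14) = 15.

15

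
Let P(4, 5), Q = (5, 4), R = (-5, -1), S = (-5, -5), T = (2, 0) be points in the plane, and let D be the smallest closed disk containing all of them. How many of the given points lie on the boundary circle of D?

The minimum enclosing circle is determined by three boundary points: P, Q, S.
Their circumcentre is (-9/38, -9/38) with r² = 32761/722.
The farthest remaining point R is at distance² 16801/722 ≤ 32761/722.
The points at distance exactly r from the centre are P, Q, S — 3 points.

3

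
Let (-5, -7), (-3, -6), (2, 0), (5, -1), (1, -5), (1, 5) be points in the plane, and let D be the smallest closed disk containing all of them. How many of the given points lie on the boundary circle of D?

3

By Welzl's lemma the MEC is supported by two points (diametrically opposite) or three points (on a circumcircle).
The minimum enclosing circle is determined by three boundary points: (-5, -7), (5, -1), (1, 5).
Their circumcentre is (-12/7, -8/7) with r² = 2210/49.
The farthest remaining point (-3, -6) is at distance² 1237/49 ≤ 2210/49.
The points at distance exactly r from the centre are (-5, -7), (5, -1), (1, 5) — 3 points.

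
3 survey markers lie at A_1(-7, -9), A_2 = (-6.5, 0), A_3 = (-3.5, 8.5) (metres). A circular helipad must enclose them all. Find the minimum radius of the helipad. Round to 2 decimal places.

Side lengths²: A_1A_2² = 81.25, A_1A_3² = 318.5, A_2A_3² = 81.25.
Since A_1A_3² = 318.5 ≥ 81.25 + 81.25 = 162.5, the angle opposite A_1A_3 is not acute, so the smallest enclosing circle has A_1A_3 as diameter.
Centre = midpoint of A_1A_3 = (-5.25, -0.25), r² = 318.5/4 = 79.625.
r = √(79.625) ≈ 8.92.

8.92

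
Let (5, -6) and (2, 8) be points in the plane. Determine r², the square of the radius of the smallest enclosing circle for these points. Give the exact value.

51.25

The smallest circle enclosing two points has them as diameter endpoints.
Centre = midpoint = (3.5, 1); r² = |(5, -6)−(2, 8)|²/4 = 205/4 = 51.25.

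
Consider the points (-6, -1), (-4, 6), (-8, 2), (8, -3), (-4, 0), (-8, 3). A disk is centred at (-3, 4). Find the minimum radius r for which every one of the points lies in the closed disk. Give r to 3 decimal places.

The required radius is the distance from (-3, 4) to the farthest point.
Squared distances: 34, 5, 29, 170, 17, 26.
Maximum is 170, attained at (8, -3).
r = √170 ≈ 13.038.

13.038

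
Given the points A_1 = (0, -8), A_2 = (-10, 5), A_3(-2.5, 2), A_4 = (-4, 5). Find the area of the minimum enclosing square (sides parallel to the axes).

169

The bounding box has width 10 and height 13.
An axis-aligned square enclosing the set must have side ≥ max(width, height).
So the minimum side is max(10, 13) = 13.
Area = 13² = 169.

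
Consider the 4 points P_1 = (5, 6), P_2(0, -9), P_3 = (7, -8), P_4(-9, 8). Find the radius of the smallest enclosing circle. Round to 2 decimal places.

11.31

The farthest pair is P_3–P_4 with squared distance 512. The circle on this segment as diameter has centre (-1, 0) and r² = 512/4 = 128.
Check P_1: distance² to centre = 72 ≤ 128, so it lies inside.
All remaining points lie in this disk, and no smaller disk contains both endpoints, so this is the minimum enclosing circle.
r = √128 ≈ 11.31.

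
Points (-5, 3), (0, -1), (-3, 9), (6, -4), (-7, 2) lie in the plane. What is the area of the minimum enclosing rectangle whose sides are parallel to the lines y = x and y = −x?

In coordinates u = x + y, v = x − y the rectangle is axis-aligned; the map (x,y)→(u,v) scales areas by 2.
u-values: -2, -1, 6, 2, -5; range = 6 − (-5) = 11.
v-values: -8, 1, -12, 10, -9; range = 10 − (-12) = 22.
Area = (11 × 22) / 2 = 121.

121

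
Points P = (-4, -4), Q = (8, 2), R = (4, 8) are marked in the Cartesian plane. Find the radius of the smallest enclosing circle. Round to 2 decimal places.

Side lengths²: PQ² = 180, PR² = 208, QR² = 52.
Since PR² = 208 < 180 + 52 = 232, the triangle is acute, so the smallest enclosing circle is the circumcircle.
Circumcentre = (0.75, 1.5), r² = 52.8125.
r = √(52.8125) ≈ 7.27.

7.27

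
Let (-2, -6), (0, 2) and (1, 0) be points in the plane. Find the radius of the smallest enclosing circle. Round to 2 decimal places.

Call the three points A, B, C in the order given.
Side lengths²: AB² = 68, AC² = 45, BC² = 5.
Since AB² = 68 ≥ 45 + 5 = 50, the angle opposite AB is not acute, so the smallest enclosing circle has AB as diameter.
Centre = midpoint of AB = (-1, -2), r² = 68/4 = 17.
r = √17 ≈ 4.12.

4.12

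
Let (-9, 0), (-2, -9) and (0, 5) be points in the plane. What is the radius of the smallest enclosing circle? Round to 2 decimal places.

Call the three points A, B, C in the order given.
Side lengths²: AB² = 130, AC² = 106, BC² = 200.
Since BC² = 200 < 130 + 106 = 236, the triangle is acute, so the smallest enclosing circle is the circumcircle.
Circumcentre = (-121/58, -107/58), r² = 86125/1682.
r = √(86125/1682) ≈ 7.16.

7.16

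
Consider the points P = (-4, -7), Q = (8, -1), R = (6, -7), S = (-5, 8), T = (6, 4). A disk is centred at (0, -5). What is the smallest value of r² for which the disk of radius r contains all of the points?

The required radius is the distance from (0, -5) to the farthest point.
Squared distances: 20, 80, 40, 194, 117.
Maximum is 194, attained at S.

194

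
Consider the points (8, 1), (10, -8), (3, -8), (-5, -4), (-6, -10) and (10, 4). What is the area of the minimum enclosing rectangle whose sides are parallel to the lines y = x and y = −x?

In coordinates u = x + y, v = x − y the rectangle is axis-aligned; the map (x,y)→(u,v) scales areas by 2.
u-values: 9, 2, -5, -9, -16, 14; range = 14 − (-16) = 30.
v-values: 7, 18, 11, -1, 4, 6; range = 18 − (-1) = 19.
Area = (30 × 19) / 2 = 285.

285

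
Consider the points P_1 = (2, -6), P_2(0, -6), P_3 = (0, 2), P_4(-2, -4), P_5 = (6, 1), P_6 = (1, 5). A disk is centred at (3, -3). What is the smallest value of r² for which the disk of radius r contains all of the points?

The required radius is the distance from (3, -3) to the farthest point.
Squared distances: 10, 18, 34, 26, 25, 68.
Maximum is 68, attained at P_6.

68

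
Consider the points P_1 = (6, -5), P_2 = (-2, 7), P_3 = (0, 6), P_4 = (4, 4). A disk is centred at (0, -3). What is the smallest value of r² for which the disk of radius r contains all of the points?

104

The required radius is the distance from (0, -3) to the farthest point.
Squared distances: 40, 104, 81, 65.
Maximum is 104, attained at P_2.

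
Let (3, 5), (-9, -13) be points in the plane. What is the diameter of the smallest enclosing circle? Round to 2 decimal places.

The smallest circle enclosing two points has them as diameter endpoints.
Centre = midpoint = (-3, -4); r² = |(3, 5)−(-9, -13)|²/4 = 468/4 = 117.
Diameter = 2r = 2√117 ≈ 21.63.

21.63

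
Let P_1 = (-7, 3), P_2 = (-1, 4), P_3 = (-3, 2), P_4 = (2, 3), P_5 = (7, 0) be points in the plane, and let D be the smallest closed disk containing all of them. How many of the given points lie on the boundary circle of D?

A smallest enclosing disk is always determined by at most three of the input points on its boundary.
The farthest pair is P_1–P_5 with squared distance 205. The circle on this segment as diameter has centre (0, 1.5) and r² = 205/4 = 51.25.
Check P_2: distance² to centre = 7.25 ≤ 51.25, so it lies inside.
All remaining points lie in this disk, and no smaller disk contains both endpoints, so this is the minimum enclosing circle.
The points at distance exactly r from the centre are P_1, P_5 — 2 points.

2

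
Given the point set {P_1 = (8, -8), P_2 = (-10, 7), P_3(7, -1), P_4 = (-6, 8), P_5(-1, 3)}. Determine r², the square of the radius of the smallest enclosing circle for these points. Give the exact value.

137.25

By Welzl's lemma the MEC is supported by two points (diametrically opposite) or three points (on a circumcircle).
The farthest pair is P_1–P_2 with squared distance 549. The circle on this segment as diameter has centre (-1, -0.5) and r² = 549/4 = 137.25.
Check P_3: distance² to centre = 64.25 ≤ 137.25, so it lies inside.
All remaining points lie in this disk, and no smaller disk contains both endpoints, so this is the minimum enclosing circle.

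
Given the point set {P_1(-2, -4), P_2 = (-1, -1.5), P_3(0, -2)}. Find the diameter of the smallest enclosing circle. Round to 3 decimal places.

2.838

Side lengths²: P_1P_2² = 7.25, P_1P_3² = 8, P_2P_3² = 1.25.
Since P_1P_3² = 8 < 7.25 + 1.25 = 8.5, the triangle is acute, so the smallest enclosing circle is the circumcircle.
Circumcentre = (-13/12, -35/12), r² = 145/72.
Diameter = 2r = 2√(145/72) ≈ 2.838.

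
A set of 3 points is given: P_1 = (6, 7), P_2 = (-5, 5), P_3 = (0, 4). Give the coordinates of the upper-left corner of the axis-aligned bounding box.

x-range [-5, 6], y-range [4, 7].
The upper-left corner is (-5, 7).

(-5, 7)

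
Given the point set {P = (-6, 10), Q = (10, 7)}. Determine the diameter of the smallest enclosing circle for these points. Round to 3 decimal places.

The smallest circle enclosing two points has them as diameter endpoints.
Centre = midpoint = (2, 8.5); r² = |PQ|²/4 = 265/4 = 66.25.
Diameter = 2r = 2√(66.25) ≈ 16.279.

16.279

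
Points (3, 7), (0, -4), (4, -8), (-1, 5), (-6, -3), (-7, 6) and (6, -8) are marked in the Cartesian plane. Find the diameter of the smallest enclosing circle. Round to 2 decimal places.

19.10

By Welzl's lemma the MEC is supported by two points (diametrically opposite) or three points (on a circumcircle).
The farthest pair is (-7, 6)–(6, -8) with squared distance 365. The circle on this segment as diameter has centre (-0.5, -1) and r² = 365/4 = 91.25.
Check (3, 7): distance² to centre = 76.25 ≤ 91.25, so it lies inside.
All remaining points lie in this disk, and no smaller disk contains both endpoints, so this is the minimum enclosing circle.
Diameter = 2r = 2√(91.25) ≈ 19.10.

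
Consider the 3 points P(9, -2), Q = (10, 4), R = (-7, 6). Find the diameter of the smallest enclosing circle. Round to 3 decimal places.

Side lengths²: PQ² = 37, PR² = 320, QR² = 293.
Since PR² = 320 < 293 + 37 = 330, the triangle is acute, so the smallest enclosing circle is the circumcircle.
Circumcentre = (31/26, 31/13), r² = 54205/676.
Diameter = 2r = 2√(54205/676) ≈ 17.909.

17.909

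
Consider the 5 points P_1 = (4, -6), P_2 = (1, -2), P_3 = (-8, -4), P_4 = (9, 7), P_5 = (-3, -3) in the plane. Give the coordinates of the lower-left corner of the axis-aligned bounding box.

(-8, -6)

x-range [-8, 9], y-range [-6, 7].
The lower-left corner is (-8, -6).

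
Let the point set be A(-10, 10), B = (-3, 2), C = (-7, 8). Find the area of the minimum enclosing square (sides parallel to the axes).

64

The bounding box has width 7 and height 8.
An axis-aligned square enclosing the set must have side ≥ max(width, height).
So the minimum side is max(7, 8) = 8.
Area = 8² = 64.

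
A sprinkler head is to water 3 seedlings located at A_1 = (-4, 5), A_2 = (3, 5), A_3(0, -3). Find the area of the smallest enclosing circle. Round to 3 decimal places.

71.668

Side lengths²: A_1A_2² = 49, A_1A_3² = 80, A_2A_3² = 73.
Since A_1A_3² = 80 < 73 + 49 = 122, the triangle is acute, so the smallest enclosing circle is the circumcircle.
Circumcentre = (-0.5, 1.75), r² = 22.8125.
Area = π·r² = π·22.8125 ≈ 71.668.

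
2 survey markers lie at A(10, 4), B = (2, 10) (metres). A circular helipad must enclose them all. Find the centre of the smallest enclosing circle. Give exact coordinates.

(6, 7)

The smallest circle enclosing two points has them as diameter endpoints.
Centre = midpoint = (6, 7); r² = |AB|²/4 = 100/4 = 25.
Centre = (6, 7).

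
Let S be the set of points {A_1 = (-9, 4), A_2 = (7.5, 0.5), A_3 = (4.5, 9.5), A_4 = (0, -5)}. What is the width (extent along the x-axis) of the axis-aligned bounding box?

max x = 7.5, min x = -9, so width = 16.5.

16.5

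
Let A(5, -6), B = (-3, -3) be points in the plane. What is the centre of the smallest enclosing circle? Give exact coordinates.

The smallest circle enclosing two points has them as diameter endpoints.
Centre = midpoint = (1, -4.5); r² = |AB|²/4 = 73/4 = 18.25.
Centre = (1, -4.5).

(1, -4.5)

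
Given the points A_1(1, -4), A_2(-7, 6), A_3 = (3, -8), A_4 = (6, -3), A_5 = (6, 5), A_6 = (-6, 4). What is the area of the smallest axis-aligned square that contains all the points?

The bounding box has width 13 and height 14.
An axis-aligned square enclosing the set must have side ≥ max(width, height).
So the minimum side is max(13, 14) = 14.
Area = 14² = 196.

196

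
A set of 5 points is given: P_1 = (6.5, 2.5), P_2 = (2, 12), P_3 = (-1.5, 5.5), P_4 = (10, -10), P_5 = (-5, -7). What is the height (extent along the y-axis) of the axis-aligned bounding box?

22

max y = 12, min y = -10, so height = 22.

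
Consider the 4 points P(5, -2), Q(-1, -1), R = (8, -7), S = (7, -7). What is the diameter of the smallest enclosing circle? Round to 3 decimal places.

10.817

A smallest enclosing disk is always determined by at most three of the input points on its boundary.
The farthest pair is Q–R with squared distance 117. The circle on this segment as diameter has centre (3.5, -4) and r² = 117/4 = 29.25.
Check P: distance² to centre = 6.25 ≤ 29.25, so it lies inside.
All remaining points lie in this disk, and no smaller disk contains both endpoints, so this is the minimum enclosing circle.
Diameter = 2r = 2√(29.25) ≈ 10.817.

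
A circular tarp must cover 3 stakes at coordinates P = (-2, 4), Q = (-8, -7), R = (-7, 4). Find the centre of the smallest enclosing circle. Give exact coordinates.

Side lengths²: PQ² = 157, PR² = 25, QR² = 122.
Since PQ² = 157 ≥ 122 + 25 = 147, the angle opposite PQ is not acute, so the smallest enclosing circle has PQ as diameter.
Centre = midpoint of PQ = (-5, -1.5), r² = 157/4 = 39.25.
Centre = (-5, -1.5).

(-5, -1.5)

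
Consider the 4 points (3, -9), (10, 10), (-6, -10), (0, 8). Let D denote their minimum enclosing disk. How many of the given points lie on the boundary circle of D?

The farthest pair is (10, 10)–(-6, -10) with squared distance 656. The circle on this segment as diameter has centre (2, 0) and r² = 656/4 = 164.
Check (3, -9): distance² to centre = 82 ≤ 164, so it lies inside.
All remaining points lie in this disk, and no smaller disk contains both endpoints, so this is the minimum enclosing circle.
The points at distance exactly r from the centre are (10, 10), (-6, -10) — 2 points.

2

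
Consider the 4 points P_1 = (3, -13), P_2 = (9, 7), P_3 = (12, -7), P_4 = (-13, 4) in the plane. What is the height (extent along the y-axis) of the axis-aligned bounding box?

max y = 7, min y = -13, so height = 20.

20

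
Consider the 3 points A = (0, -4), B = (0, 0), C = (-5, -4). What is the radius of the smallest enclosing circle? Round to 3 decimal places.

Side lengths²: AB² = 16, AC² = 25, BC² = 41.
Since BC² = 41 ≥ 25 + 16 = 41, the angle opposite BC is not acute, so the smallest enclosing circle has BC as diameter.
Centre = midpoint of BC = (-2.5, -2), r² = 41/4 = 10.25.
r = √(10.25) ≈ 3.202.

3.202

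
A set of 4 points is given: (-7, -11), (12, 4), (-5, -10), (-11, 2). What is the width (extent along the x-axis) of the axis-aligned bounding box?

max x = 12, min x = -11, so width = 23.

23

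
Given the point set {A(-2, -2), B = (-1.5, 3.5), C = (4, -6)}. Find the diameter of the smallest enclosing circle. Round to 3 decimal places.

Side lengths²: AB² = 30.5, AC² = 52, BC² = 120.5.
Since BC² = 120.5 ≥ 52 + 30.5 = 82.5, the angle opposite BC is not acute, so the smallest enclosing circle has BC as diameter.
Centre = midpoint of BC = (1.25, -1.25), r² = 120.5/4 = 30.125.
Diameter = 2r = 2√(30.125) ≈ 10.977.

10.977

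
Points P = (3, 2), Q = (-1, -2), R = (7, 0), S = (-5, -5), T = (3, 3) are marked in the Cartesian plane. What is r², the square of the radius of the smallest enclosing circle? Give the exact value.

The minimum enclosing circle of a finite set is fixed by two of the points (as a diameter) or three (as a circumcircle).
The farthest pair is R–S with squared distance 169. The circle on this segment as diameter has centre (1, -2.5) and r² = 169/4 = 42.25.
Check P: distance² to centre = 24.25 ≤ 42.25, so it lies inside.
All remaining points lie in this disk, and no smaller disk contains both endpoints, so this is the minimum enclosing circle.

42.25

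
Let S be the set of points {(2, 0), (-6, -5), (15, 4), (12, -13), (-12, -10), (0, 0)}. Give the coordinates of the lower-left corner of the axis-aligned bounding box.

(-12, -13)

x-range [-12, 15], y-range [-13, 4].
The lower-left corner is (-12, -13).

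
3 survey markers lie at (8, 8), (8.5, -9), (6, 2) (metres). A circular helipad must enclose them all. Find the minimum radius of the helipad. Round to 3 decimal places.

Call the three points A, B, C in the order given.
Side lengths²: AB² = 289.25, AC² = 40, BC² = 127.25.
Since AB² = 289.25 ≥ 127.25 + 40 = 167.25, the angle opposite AB is not acute, so the smallest enclosing circle has AB as diameter.
Centre = midpoint of AB = (8.25, -0.5), r² = 289.25/4 = 72.3125.
r = √(72.3125) ≈ 8.504.

8.504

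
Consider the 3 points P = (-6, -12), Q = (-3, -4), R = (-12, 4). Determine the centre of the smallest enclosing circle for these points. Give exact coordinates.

(-9, -4)

Side lengths²: PQ² = 73, PR² = 292, QR² = 145.
Since PR² = 292 ≥ 145 + 73 = 218, the angle opposite PR is not acute, so the smallest enclosing circle has PR as diameter.
Centre = midpoint of PR = (-9, -4), r² = 292/4 = 73.
Centre = (-9, -4).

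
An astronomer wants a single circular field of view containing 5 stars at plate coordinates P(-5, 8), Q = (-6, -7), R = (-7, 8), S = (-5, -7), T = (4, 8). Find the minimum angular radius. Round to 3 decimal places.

The minimum enclosing circle is determined by three boundary points: Q, R, T.
Their circumcentre is (-1.5, 5/6) with r² = 1469/18.
The farthest remaining point S is at distance² 1325/18 ≤ 1469/18.
r = √(1469/18) ≈ 9.034.

9.034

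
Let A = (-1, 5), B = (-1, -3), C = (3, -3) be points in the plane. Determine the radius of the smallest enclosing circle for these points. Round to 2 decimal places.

Side lengths²: AB² = 64, AC² = 80, BC² = 16.
Since AC² = 80 ≥ 64 + 16 = 80, the angle opposite AC is not acute, so the smallest enclosing circle has AC as diameter.
Centre = midpoint of AC = (1, 1), r² = 80/4 = 20.
r = √20 ≈ 4.47.

4.47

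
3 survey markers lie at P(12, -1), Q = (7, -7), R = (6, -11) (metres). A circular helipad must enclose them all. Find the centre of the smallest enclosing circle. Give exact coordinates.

Side lengths²: PQ² = 61, PR² = 136, QR² = 17.
Since PR² = 136 ≥ 61 + 17 = 78, the angle opposite PR is not acute, so the smallest enclosing circle has PR as diameter.
Centre = midpoint of PR = (9, -6), r² = 136/4 = 34.
Centre = (9, -6).

(9, -6)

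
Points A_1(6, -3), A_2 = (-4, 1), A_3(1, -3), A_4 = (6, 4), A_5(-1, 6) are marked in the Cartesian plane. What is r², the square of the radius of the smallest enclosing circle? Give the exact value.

By Welzl's lemma the MEC is supported by two points (diametrically opposite) or three points (on a circumcircle).
The minimum enclosing circle is determined by three boundary points: A_1, A_2, A_5.
Their circumcentre is (55/31, 29/31) with r² = 32045/961.
The farthest remaining point A_4 is at distance² 26186/961 ≤ 32045/961.

32045/961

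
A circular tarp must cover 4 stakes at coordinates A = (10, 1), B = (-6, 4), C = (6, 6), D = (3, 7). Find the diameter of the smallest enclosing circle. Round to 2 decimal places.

16.28

A smallest enclosing disk is always determined by at most three of the input points on its boundary.
The farthest pair is A–B with squared distance 265. The circle on this segment as diameter has centre (2, 2.5) and r² = 265/4 = 66.25.
Check C: distance² to centre = 28.25 ≤ 66.25, so it lies inside.
All remaining points lie in this disk, and no smaller disk contains both endpoints, so this is the minimum enclosing circle.
Diameter = 2r = 2√(66.25) ≈ 16.28.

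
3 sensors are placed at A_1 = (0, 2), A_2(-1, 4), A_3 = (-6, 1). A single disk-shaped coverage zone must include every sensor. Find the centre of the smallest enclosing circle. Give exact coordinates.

(-79/26, 45/26)

Side lengths²: A_1A_2² = 5, A_1A_3² = 37, A_2A_3² = 34.
Since A_1A_3² = 37 < 34 + 5 = 39, the triangle is acute, so the smallest enclosing circle is the circumcircle.
Circumcentre = (-79/26, 45/26), r² = 3145/338.
Centre = (-79/26, 45/26).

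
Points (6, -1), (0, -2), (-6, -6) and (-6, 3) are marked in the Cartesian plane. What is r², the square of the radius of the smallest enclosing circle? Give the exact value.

The minimum enclosing circle is determined by three boundary points: (6, -1), (-6, -6), (-6, 3).
Their circumcentre is (-5/6, -1.5) with r² = 845/18.
The farthest remaining point (0, -2) is at distance² 17/18 ≤ 845/18.

845/18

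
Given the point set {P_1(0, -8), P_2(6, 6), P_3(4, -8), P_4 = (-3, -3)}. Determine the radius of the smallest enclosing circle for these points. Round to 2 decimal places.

The minimum enclosing circle of a finite set is fixed by two of the points (as a diameter) or three (as a circumcircle).
The farthest pair is P_1–P_2 with squared distance 232. The circle on this segment as diameter has centre (3, -1) and r² = 232/4 = 58.
Check P_3: distance² to centre = 50 ≤ 58, so it lies inside.
All remaining points lie in this disk, and no smaller disk contains both endpoints, so this is the minimum enclosing circle.
r = √58 ≈ 7.62.

7.62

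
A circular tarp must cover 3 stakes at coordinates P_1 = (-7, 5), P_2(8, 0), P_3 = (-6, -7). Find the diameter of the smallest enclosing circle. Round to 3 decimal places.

Side lengths²: P_1P_2² = 250, P_1P_3² = 145, P_2P_3² = 245.
Since P_1P_2² = 250 < 245 + 145 = 390, the triangle is acute, so the smallest enclosing circle is the circumcircle.
Circumcentre = (-0.5, -0.5), r² = 72.5.
Diameter = 2r = 2√(72.5) ≈ 17.029.

17.029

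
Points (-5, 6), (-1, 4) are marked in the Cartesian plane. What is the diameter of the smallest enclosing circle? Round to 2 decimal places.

The smallest circle enclosing two points has them as diameter endpoints.
Centre = midpoint = (-3, 5); r² = |(-5, 6)−(-1, 4)|²/4 = 20/4 = 5.
Diameter = 2r = 2√5 ≈ 4.47.

4.47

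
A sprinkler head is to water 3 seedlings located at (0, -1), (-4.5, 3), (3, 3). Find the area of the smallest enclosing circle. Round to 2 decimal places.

Call the three points A, B, C in the order given.
Side lengths²: AB² = 36.25, AC² = 25, BC² = 56.25.
Since BC² = 56.25 < 36.25 + 25 = 61.25, the triangle is acute, so the smallest enclosing circle is the circumcircle.
Circumcentre = (-0.75, 2.6875), r² = 14.16015625.
Area = π·r² = π·14.16015625 ≈ 44.49.

44.49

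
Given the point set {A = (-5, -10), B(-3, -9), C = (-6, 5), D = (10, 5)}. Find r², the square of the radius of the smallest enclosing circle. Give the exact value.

The minimum enclosing circle is determined by three boundary points: A, C, D.
Their circumcentre is (2, -2) with r² = 113.
The farthest remaining point B is at distance² 74 ≤ 113.

113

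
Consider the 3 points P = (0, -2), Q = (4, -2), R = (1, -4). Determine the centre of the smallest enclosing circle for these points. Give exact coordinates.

(2, -2.25)

Side lengths²: PQ² = 16, PR² = 5, QR² = 13.
Since PQ² = 16 < 13 + 5 = 18, the triangle is acute, so the smallest enclosing circle is the circumcircle.
Circumcentre = (2, -2.25), r² = 4.0625.
Centre = (2, -2.25).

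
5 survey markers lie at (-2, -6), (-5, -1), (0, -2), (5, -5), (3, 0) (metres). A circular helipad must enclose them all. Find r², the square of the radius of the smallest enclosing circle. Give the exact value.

29

By Welzl's lemma the MEC is supported by two points (diametrically opposite) or three points (on a circumcircle).
The farthest pair is (-5, -1)–(5, -5) with squared distance 116. The circle on this segment as diameter has centre (0, -3) and r² = 116/4 = 29.
Check (-2, -6): distance² to centre = 13 ≤ 29, so it lies inside.
All remaining points lie in this disk, and no smaller disk contains both endpoints, so this is the minimum enclosing circle.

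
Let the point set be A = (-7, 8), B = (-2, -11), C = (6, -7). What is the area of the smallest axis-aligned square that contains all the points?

361

The bounding box has width 13 and height 19.
An axis-aligned square enclosing the set must have side ≥ max(width, height).
So the minimum side is max(13, 19) = 19.
Area = 19² = 361.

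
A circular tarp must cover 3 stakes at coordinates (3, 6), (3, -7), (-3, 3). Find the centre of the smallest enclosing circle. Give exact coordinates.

Call the three points A, B, C in the order given.
Side lengths²: AB² = 169, AC² = 45, BC² = 136.
Since AB² = 169 < 136 + 45 = 181, the triangle is acute, so the smallest enclosing circle is the circumcircle.
Circumcentre = (2.5, -0.5), r² = 42.5.
Centre = (2.5, -0.5).

(2.5, -0.5)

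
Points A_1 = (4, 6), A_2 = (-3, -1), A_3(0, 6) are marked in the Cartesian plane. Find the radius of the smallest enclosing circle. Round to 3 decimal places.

4.950

Side lengths²: A_1A_2² = 98, A_1A_3² = 16, A_2A_3² = 58.
Since A_1A_2² = 98 ≥ 58 + 16 = 74, the angle opposite A_1A_2 is not acute, so the smallest enclosing circle has A_1A_2 as diameter.
Centre = midpoint of A_1A_2 = (0.5, 2.5), r² = 98/4 = 24.5.
r = √(24.5) ≈ 4.950.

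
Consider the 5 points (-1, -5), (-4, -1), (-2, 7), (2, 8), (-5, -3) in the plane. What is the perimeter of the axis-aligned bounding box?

40

Width = max x − min x = 2 − (-5) = 7.
Height = max y − min y = 8 − (-5) = 13.
Perimeter = 2(7 + 13) = 40.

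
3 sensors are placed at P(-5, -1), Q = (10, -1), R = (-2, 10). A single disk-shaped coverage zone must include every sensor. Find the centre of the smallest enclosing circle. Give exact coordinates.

Side lengths²: PQ² = 225, PR² = 130, QR² = 265.
Since QR² = 265 < 225 + 130 = 355, the triangle is acute, so the smallest enclosing circle is the circumcircle.
Circumcentre = (2.5, 63/22), r² = 17225/242.
Centre = (2.5, 63/22).

(2.5, 63/22)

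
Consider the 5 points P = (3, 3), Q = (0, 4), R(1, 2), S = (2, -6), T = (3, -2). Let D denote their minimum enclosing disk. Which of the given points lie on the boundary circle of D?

By Welzl's lemma the MEC is supported by two points (diametrically opposite) or three points (on a circumcircle).
The farthest pair is Q–S with squared distance 104. The circle on this segment as diameter has centre (1, -1) and r² = 104/4 = 26.
Check P: distance² to centre = 20 ≤ 26, so it lies inside.
All remaining points lie in this disk, and no smaller disk contains both endpoints, so this is the minimum enclosing circle.
The points at distance exactly r from the centre are Q, S — 2 points.

Q, S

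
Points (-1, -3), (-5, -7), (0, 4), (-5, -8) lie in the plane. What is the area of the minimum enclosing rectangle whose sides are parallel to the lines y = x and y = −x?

59.5

In coordinates u = x + y, v = x − y the rectangle is axis-aligned; the map (x,y)→(u,v) scales areas by 2.
u-values: -4, -12, 4, -13; range = 4 − (-13) = 17.
v-values: 2, 2, -4, 3; range = 3 − (-4) = 7.
Area = (17 × 7) / 2 = 59.5.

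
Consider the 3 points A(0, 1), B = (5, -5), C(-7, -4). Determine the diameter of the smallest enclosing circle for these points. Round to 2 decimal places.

12.04

Side lengths²: AB² = 61, AC² = 74, BC² = 145.
Since BC² = 145 ≥ 74 + 61 = 135, the angle opposite BC is not acute, so the smallest enclosing circle has BC as diameter.
Centre = midpoint of BC = (-1, -4.5), r² = 145/4 = 36.25.
Diameter = 2r = 2√(36.25) ≈ 12.04.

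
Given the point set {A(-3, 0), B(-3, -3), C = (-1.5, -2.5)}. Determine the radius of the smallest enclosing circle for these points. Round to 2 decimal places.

Side lengths²: AB² = 9, AC² = 8.5, BC² = 2.5.
Since AB² = 9 < 8.5 + 2.5 = 11, the triangle is acute, so the smallest enclosing circle is the circumcircle.
Circumcentre = (-8/3, -1.5), r² = 85/36.
r = √(85/36) ≈ 1.54.

1.54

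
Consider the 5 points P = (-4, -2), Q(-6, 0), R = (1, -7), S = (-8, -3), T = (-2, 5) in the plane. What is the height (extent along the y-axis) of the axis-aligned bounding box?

max y = 5, min y = -7, so height = 12.

12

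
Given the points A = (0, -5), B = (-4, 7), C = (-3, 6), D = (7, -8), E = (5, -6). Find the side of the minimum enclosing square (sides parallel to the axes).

15

The bounding box has width 11 and height 15.
An axis-aligned square enclosing the set must have side ≥ max(width, height).
So the minimum side is max(11, 15) = 15.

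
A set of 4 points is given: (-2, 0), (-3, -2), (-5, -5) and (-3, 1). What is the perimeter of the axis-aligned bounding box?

18

Width = max x − min x = -2 − (-5) = 3.
Height = max y − min y = 1 − (-5) = 6.
Perimeter = 2(3 + 6) = 18.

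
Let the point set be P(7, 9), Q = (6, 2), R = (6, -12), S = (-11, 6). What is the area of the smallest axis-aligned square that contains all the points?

The bounding box has width 18 and height 21.
An axis-aligned square enclosing the set must have side ≥ max(width, height).
So the minimum side is max(18, 21) = 21.
Area = 21² = 441.

441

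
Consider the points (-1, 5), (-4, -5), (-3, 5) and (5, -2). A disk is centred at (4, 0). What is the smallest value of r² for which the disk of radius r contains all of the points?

The required radius is the distance from (4, 0) to the farthest point.
Squared distances: 50, 89, 74, 5.
Maximum is 89, attained at (-4, -5).

89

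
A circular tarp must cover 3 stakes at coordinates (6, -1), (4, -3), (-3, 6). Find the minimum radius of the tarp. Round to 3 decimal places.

Call the three points A, B, C in the order given.
Side lengths²: AB² = 8, AC² = 130, BC² = 130.
Since BC² = 130 < 130 + 8 = 138, the triangle is acute, so the smallest enclosing circle is the circumcircle.
Circumcentre = (1.0625, 1.9375), r² = 33.0078125.
r = √(33.0078125) ≈ 5.745.

5.745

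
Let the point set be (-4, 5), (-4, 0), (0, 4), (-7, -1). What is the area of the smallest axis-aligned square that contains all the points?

49

The bounding box has width 7 and height 6.
An axis-aligned square enclosing the set must have side ≥ max(width, height).
So the minimum side is max(7, 6) = 7.
Area = 7² = 49.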